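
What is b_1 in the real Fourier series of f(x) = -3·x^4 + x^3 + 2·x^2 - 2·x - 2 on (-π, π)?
b_1 = (1/π) ∫_{-π}^{π} f(x)·sin(1x) dx.
Evaluate the integral (use parity and integration by parts as needed): b_1 = -16 + 2·π^2.

Final answer: -16 + 2·π^2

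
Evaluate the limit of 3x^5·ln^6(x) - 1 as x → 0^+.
The product is a 0·∞ indeterminate form at x → 0⁺.
Rewrite the product as 3·ln^6(x) / x^(-5) and apply L'Hôpital, or use the standard hierarchy x^(-5) ≫ |ln x|^6 as x → 0⁺.
The indeterminate product → 0, so the limit = -1.

Final answer: -1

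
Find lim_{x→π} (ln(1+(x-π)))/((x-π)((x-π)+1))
Both numerator and denominator → 0 as x → π; this is a 0/0 indeterminate form.
Expand each to leading order near x = π: numerator ~ (x - π), denominator ~ (x - π).
The limit of the ratio is 1.

Final answer: 1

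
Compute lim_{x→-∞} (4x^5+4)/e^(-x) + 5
The quotient is an ∞/∞ indeterminate form as x → -∞.
Compare growth rates of the dominant terms (exponentials ≫ polynomials ≫ logarithms), or apply L'Hôpital's rule; the quotient → 0.
Adding the constant: 0 + 5 = 5. Limit = 5.

Final answer: 5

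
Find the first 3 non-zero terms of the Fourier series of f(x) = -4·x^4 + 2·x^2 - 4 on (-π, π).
(-200 + 32·π^2)·cos(x) + (14 - 8·π^2)·cos(2·x) - 4·π^4/5 - 4 + 2·π^2/3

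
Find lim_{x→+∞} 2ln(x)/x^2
This is an ∞/∞ indeterminate form as x → +∞.
The polynomial denominator x^2 dominates the logarithmic numerator (any positive power of x ≫ ln(x) as x → ∞), so the quotient → 0.
Limit = 0.

Final answer: 0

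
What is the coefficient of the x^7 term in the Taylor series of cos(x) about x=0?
Expand to order 7: cos(x) = -x^6/720 + x^4/24 - x^2/2 + 1 + O(x^8).
The coefficient of x^7 is 0.

Final answer: 0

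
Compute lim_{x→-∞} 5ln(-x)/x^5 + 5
The quotient is an ∞/∞ indeterminate form as x → -∞.
Compare growth rates of the dominant terms (exponentials ≫ polynomials ≫ logarithms), or apply L'Hôpital's rule; the quotient → 0.
Adding the constant: 0 + 5 = 5. Limit = 5.

Final answer: 5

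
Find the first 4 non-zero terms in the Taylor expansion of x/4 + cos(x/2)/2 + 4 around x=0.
x^4/768 - x^2/16 + x/4 + 9/2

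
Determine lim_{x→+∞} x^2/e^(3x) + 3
The quotient is an ∞/∞ indeterminate form as x → +∞.
The exponential denominator e^(3x) dominates the polynomial numerator (e^x ≫ x^2 as x → ∞), so the quotient → 0.
Adding the constant: 0 + 3 = 3. Limit = 3.

Final answer: 3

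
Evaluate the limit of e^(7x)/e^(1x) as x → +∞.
This is an ∞/∞ indeterminate form as x → +∞.
Rewrite e^(7x)/e^(1x) = e^((7−1)x) = e^(6x); the exponent coefficient is 6 > 0 so e^(6x) → ∞.
Limit = ∞.

Final answer: ∞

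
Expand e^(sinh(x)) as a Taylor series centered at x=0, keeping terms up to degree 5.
x^5/10 + 5·x^4/24 + x^3/3 + x^2/2 + x + 1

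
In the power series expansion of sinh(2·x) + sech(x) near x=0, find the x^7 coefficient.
Expand to order 7: sinh(2·x) + sech(x) = 8·x^7/315 - 61·x^6/720 + 4·x^5/15 + 5·x^4/24 + 4·x^3/3 - x^2/2 + 2·x + 1 + O(x^8).
The coefficient of x^7 is 8/315.

Final answer: 8/315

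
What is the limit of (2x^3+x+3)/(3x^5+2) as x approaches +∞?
This is an ∞/∞ indeterminate form as x → +∞.
Divide numerator and denominator by x^5 and let the lower-order terms vanish; the numerator's degree 3 is below the denominator's degree 5, so the quotient → 0.
Limit = 0.

Final answer: 0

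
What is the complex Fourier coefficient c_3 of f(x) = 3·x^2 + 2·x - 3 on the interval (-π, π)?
Compute the real Fourier coefficients first: a_3 = -4/3, b_3 = 4/3.
Then c_3 = (a_3 − i·b_3)/2 = -2/3 - 2·i/3.

Final answer: -2/3 - 2·i/3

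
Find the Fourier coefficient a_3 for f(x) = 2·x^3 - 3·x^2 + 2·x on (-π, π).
a_3 = (1/π) ∫_{-π}^{π} f(x)·cos(3x) dx.
Evaluate the integral (use parity and integration by parts as needed): a_3 = 4/3.

Final answer: 4/3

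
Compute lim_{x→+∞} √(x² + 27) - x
This is an ∞ − ∞ indeterminate form.
Multiply and divide by the conjugate √(x²+27) + x; the x² terms cancel, leaving 27/(√(x²+27)+x) → 0.
Limit = 0.

Final answer: 0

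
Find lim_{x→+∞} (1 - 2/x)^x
As x → +∞: this is the defining limit (1 - 2/x)^x → e^(-2).
Limit = e^(-2).

Final answer: e^(-2)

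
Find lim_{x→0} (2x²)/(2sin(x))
Both numerator and denominator → 0 as x → 0; this is a 0/0 indeterminate form.
Expand each to leading order near x = 0: numerator ~ 2·x^2, denominator ~ 2·x.
The limit of the ratio is 0.

Final answer: 0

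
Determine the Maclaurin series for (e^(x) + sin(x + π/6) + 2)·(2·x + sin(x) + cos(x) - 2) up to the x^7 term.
x^7·(-31·√(3)/5040 - 29/5040) + x^6·(-1/48 + 11·√(3)/360) + x^5·(7·√(3)/120 + 1/8) + x^4·(7/24 - √(3)/3) + x^3·(-1/2 - √(3)/6) + x^2·(1 + 3·√(3)/2) + x·(19/2 - √(3)/2) - 7/2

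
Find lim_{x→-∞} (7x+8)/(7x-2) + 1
Evaluate the dominant behaviour as x → -∞; each term tends to a finite value or vanishes.
Limit = 2.

Final answer: 2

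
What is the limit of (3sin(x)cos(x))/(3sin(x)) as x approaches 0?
Both numerator and denominator → 0 as x → 0; this is a 0/0 indeterminate form.
Expand each to leading order near x = 0: numerator ~ 3·x, denominator ~ 3·x.
The limit of the ratio is 1.

Final answer: 1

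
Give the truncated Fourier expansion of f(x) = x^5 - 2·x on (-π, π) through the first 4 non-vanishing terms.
(-40·π^2 + 2·π^4 + 236)·sin(x) + (-π^4 - 11/2 + 5·π^2)·sin(2·x) + (-40·π^2/27 - 28/81 + 2·π^4/3)·sin(3·x) + (-π^4/2 + 49/64 + 5·π^2/8)·sin(4·x)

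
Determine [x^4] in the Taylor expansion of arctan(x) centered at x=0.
Expand to order 4: arctan(x) = -x^3/3 + x + O(x^5).
The coefficient of x^4 is 0.

Final answer: 0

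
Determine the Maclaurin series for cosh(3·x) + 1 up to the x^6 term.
81·x^6/80 + 27·x^4/8 + 9·x^2/2 + 2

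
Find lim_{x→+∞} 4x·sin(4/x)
As x → +∞: let u = 4/x → 0⁺; then 4·x·sin(4/x) = 4·4·sin(u)/u → 4·4·1 = 16.
Limit = 16.

Final answer: 16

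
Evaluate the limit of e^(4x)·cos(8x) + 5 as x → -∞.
Evaluate the dominant behaviour as x → -∞; each term tends to a finite value or vanishes.
Limit = 5.

Final answer: 5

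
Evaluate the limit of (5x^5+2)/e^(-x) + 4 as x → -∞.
The quotient is an ∞/∞ indeterminate form as x → -∞.
Compare growth rates of the dominant terms (exponentials ≫ polynomials ≫ logarithms), or apply L'Hôpital's rule; the quotient → 0.
Adding the constant: 0 + 4 = 4. Limit = 4.

Final answer: 4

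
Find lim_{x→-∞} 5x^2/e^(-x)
This is an ∞/∞ indeterminate form as x → -∞.
Compare growth rates of the dominant terms (exponentials ≫ polynomials ≫ logarithms), or apply L'Hôpital's rule; the quotient → 0.
Limit = 0.

Final answer: 0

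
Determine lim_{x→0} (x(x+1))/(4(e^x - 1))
Both numerator and denominator → 0 as x → 0; this is a 0/0 indeterminate form.
Expand each to leading order near x = 0: numerator ~ x, denominator ~ 4·x.
The limit of the ratio is 1/4.

Final answer: 1/4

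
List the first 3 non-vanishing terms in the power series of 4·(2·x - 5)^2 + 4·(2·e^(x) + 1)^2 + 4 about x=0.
56·x^2 - 32·x + 140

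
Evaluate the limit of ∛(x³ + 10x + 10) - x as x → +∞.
This is an ∞ − ∞ indeterminate form.
Multiply by (A² + AB + B²)/(A² + AB + B²) where A = ∛(x³+10x + 10), B = x to use A³ − B³ = (A−B)(A²+AB+B²); the x³ terms cancel, leaving (10x + 10)/(A²+AB+B²) with denominator ~ 3x², so the limit is 0.
Limit = 0.

Final answer: 0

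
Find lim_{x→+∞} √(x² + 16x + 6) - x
This is an ∞ − ∞ indeterminate form.
Multiply and divide by the conjugate √(x²+16x + 6) + x; the x² terms cancel, leaving (16x + 6)/(√(x²+16x + 6)+x) → 16/2 = 8.
Limit = 8.

Final answer: 8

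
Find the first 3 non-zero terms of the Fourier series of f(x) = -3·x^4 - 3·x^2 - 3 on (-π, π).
(-132 + 24·π^2)·cos(x) + (6 - 6·π^2)·cos(2·x) - 3·π^4/5 - π^2 - 3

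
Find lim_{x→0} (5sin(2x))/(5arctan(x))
Both numerator and denominator → 0 as x → 0; this is a 0/0 indeterminate form.
Expand each to leading order near x = 0: numerator ~ 10·x, denominator ~ 5·x.
The limit of the ratio is 2.

Final answer: 2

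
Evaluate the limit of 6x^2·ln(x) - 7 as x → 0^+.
The product is a 0·∞ indeterminate form at x → 0⁺.
Rewrite the product as 6·ln(x) / x^(-2) and apply L'Hôpital, or use the standard hierarchy x^(-2) ≫ |ln x| as x → 0⁺.
The indeterminate product → 0, so the limit = -7.

Final answer: -7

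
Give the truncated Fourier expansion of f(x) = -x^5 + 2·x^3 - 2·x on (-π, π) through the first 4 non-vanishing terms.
(-268 - 2·π^4 + 44·π^2)·sin(x) + (-7·π^2 + 25/2 + π^4)·sin(2·x) + (-2·π^4/3 - 260/81 + 76·π^2/27)·sin(3·x) + (-13·π^2/8 + 103/64 + π^4/2)·sin(4·x)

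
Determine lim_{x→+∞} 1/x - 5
Evaluate the dominant behaviour as x → +∞; each term tends to a finite value or vanishes.
Limit = -5.

Final answer: -5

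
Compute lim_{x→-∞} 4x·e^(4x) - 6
The product is a 0·∞ indeterminate form at x → -∞.
Rewrite the product as 4x / e^(-4x) (an ∞/∞ form) and apply L'Hôpital, or use the standard hierarchy e^(4|x|) ≫ |x| as x → -∞.
The indeterminate product → 0, so the limit = -6.

Final answer: -6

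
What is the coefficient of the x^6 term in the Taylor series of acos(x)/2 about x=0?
Expand to order 6: acos(x)/2 = -3·x^5/80 - x^3/12 - x/2 + π/4 + O(x^7).
The coefficient of x^6 is 0.

Final answer: 0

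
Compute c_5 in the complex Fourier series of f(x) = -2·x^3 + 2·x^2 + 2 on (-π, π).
Compute the real Fourier coefficients first: a_5 = -8/25, b_5 = 24/125 - 4·π^2/5.
Then c_5 = (a_5 − i·b_5)/2 = -4/25 - 12·i/125 + 2·i·π^2/5.

Final answer: -4/25 - 12·i/125 + 2·i·π^2/5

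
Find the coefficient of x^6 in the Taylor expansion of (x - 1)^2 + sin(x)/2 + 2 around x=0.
Expand to order 6: (x - 1)^2 + sin(x)/2 + 2 = x^5/240 - x^3/12 + x^2 - 3·x/2 + 3 + O(x^7).
The coefficient of x^6 is 0.

Final answer: 0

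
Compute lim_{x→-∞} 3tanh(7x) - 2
Evaluate the dominant behaviour as x → -∞; each term tends to a finite value or vanishes.
Limit = -5.

Final answer: -5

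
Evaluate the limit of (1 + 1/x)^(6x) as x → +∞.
As x → +∞: write (1 + 1/x)^(6x) = ((1 + 1/x)^x)^6 → (e^1)^6 = e^6.
Limit = e^(6).

Final answer: e^(6)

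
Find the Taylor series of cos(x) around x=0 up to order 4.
x^4/24 - x^2/2 + 1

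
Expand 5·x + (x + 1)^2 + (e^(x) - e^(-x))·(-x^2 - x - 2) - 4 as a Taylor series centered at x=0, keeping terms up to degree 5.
-11·x^5/30 - x^4/3 - 8·x^3/3 - x^2 + 3·x - 3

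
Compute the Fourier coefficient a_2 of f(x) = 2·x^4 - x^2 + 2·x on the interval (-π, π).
a_2 = (1/π) ∫_{-π}^{π} f(x)·cos(2x) dx.
Evaluate the integral (use parity and integration by parts as needed): a_2 = -7 + 4·π^2.

Final answer: -7 + 4·π^2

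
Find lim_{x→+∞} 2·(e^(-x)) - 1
Evaluate the dominant behaviour as x → +∞; each term tends to a finite value or vanishes.
Limit = -1.

Final answer: -1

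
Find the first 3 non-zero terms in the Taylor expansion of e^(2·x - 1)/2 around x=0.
x^2·e^(-1) + x·e^(-1) + e^(-1)/2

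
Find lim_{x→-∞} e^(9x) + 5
Evaluate the dominant behaviour as x → -∞; each term tends to a finite value or vanishes.
Limit = 5.

Final answer: 5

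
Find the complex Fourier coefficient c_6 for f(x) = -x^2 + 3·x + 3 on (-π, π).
Compute the real Fourier coefficients first: a_6 = -1/9, b_6 = -1.
Then c_6 = (a_6 − i·b_6)/2 = -1/18 + i/2.

Final answer: -1/18 + i/2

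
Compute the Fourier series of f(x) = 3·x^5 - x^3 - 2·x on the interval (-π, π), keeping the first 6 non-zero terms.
(-122·π^2 + 6·π^4 + 728)·sin(x) + (-3·π^4 - 22 + 16·π^2)·sin(2·x) + (-46·π^2/9 + 56/27 + 2·π^4)·sin(3·x) + (-3·π^4/2 + 7/64 + 19·π^2/8)·sin(4·x) + (-34·π^2/25 - 296/625 + 6·π^4/5)·sin(5·x) + (-π^4 + 14/27 + 8·π^2/9)·sin(6·x)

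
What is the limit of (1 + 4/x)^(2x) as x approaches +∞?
As x → +∞: write (1 + 4/x)^(2x) = ((1 + 4/x)^x)^2 → (e^4)^2 = e^8.
Limit = e^(8).

Final answer: e^(8)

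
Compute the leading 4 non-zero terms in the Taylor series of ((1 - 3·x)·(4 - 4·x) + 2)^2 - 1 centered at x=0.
-384·x^3 + 400·x^2 - 192·x + 35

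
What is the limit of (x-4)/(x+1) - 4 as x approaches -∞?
Evaluate the dominant behaviour as x → -∞; each term tends to a finite value or vanishes.
Limit = -3.

Final answer: -3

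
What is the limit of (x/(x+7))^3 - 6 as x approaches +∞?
As x → +∞: x/(x+7) = 1/(1 + 7/x) → 1, and the 3rd power of a limit-1 base also → 1; with the additive constant, 1 - 6 = -5.
Limit = -5.

Final answer: -5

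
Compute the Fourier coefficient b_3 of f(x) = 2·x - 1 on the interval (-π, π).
b_3 = (1/π) ∫_{-π}^{π} f(x)·sin(3x) dx.
Evaluate the integral (use parity and integration by parts as needed): b_3 = 4/3.

Final answer: 4/3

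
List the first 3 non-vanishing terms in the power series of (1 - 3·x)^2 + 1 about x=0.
9·x^2 - 6·x + 2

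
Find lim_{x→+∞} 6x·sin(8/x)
As x → +∞: let u = 8/x → 0⁺; then 6·x·sin(8/x) = 6·8·sin(u)/u → 6·8·1 = 48.
Limit = 48.

Final answer: 48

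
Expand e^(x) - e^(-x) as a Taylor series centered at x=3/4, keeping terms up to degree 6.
(-1 + e^(3/2))·e^(-3/4) + (1 + e^(3/2))·e^(-3/4)·(x - 3/4) + (-1 + e^(3/2))·e^(-3/4)·(x - 3/4)^2/2 + (1 + e^(3/2))·e^(-3/4)·(x - 3/4)^3/6 + (-1 + e^(3/2))·e^(-3/4)·(x - 3/4)^4/24 + (1 + e^(3/2))·e^(-3/4)·(x - 3/4)^5/120 + (-1 + e^(3/2))·e^(-3/4)·(x - 3/4)^6/720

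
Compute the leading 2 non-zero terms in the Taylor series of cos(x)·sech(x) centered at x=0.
1 - x^2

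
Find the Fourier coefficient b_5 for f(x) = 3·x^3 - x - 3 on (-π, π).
b_5 = (1/π) ∫_{-π}^{π} f(x)·sin(5x) dx.
Evaluate the integral (use parity and integration by parts as needed): b_5 = -86/125 + 6·π^2/5.

Final answer: -86/125 + 6·π^2/5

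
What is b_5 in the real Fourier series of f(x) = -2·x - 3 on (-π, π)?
b_5 = (1/π) ∫_{-π}^{π} f(x)·sin(5x) dx.
Evaluate the integral (use parity and integration by parts as needed): b_5 = -4/5.

Final answer: -4/5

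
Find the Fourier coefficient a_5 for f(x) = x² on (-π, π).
a_5 = (1/π) ∫_{-π}^{π} f(x)·cos(5x) dx.
Evaluate the integral (use parity and integration by parts as needed): a_5 = -4/25.

Final answer: -4/25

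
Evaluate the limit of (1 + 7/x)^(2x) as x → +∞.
As x → +∞: write (1 + 7/x)^(2x) = ((1 + 7/x)^x)^2 → (e^7)^2 = e^14.
Limit = e^(14).

Final answer: e^(14)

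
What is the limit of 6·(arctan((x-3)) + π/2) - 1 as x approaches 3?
Direct substitution at x = 3 gives -1 + 3·π.

Final answer: -1 + 3·π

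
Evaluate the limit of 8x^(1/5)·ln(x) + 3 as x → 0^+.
The product is a 0·∞ indeterminate form at x → 0⁺.
Rewrite the product as 8·ln(x) / x^(-1/5) and apply L'Hôpital, or use the standard hierarchy x^(-1/5) ≫ |ln x| as x → 0⁺.
The indeterminate product → 0, so the limit = 3.

Final answer: 3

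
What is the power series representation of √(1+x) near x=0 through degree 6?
-21·x^6/1024 + 7·x^5/256 - 5·x^4/128 + x^3/16 - x^2/8 + x/2 + 1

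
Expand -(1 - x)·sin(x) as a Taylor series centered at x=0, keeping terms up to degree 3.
x^3/6 + x^2 - x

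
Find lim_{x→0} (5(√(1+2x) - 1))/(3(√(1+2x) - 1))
Both numerator and denominator → 0 as x → 0; this is a 0/0 indeterminate form.
Expand each to leading order near x = 0: numerator ~ 5·x, denominator ~ 3·x.
The limit of the ratio is 5/3.

Final answer: 5/3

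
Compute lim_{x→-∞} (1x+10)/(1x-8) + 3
Evaluate the dominant behaviour as x → -∞; each term tends to a finite value or vanishes.
Limit = 4.

Final answer: 4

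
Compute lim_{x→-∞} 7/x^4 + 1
Evaluate the dominant behaviour as x → -∞; each term tends to a finite value or vanishes.
Limit = 1.

Final answer: 1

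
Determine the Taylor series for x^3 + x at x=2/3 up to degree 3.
26/27 + 7·(x - 2/3)/3 + 2·(x - 2/3)^2 + (x - 2/3)^3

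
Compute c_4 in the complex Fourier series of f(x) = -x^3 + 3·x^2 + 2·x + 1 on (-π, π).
Compute the real Fourier coefficients first: a_4 = 3/4, b_4 = -19/16 + π^2/2.
Then c_4 = (a_4 − i·b_4)/2 = 3/8 - i·π^2/4 + 19·i/32.

Final answer: 3/8 - i·π^2/4 + 19·i/32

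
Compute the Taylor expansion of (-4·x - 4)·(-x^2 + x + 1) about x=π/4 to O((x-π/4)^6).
-2·π - 4 + π^3/16 + (-8 + 3·π^2/4)·(x - π/4) + 3·π·(x - π/4)^2 + 4·(x - π/4)^3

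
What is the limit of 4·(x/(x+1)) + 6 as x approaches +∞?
Evaluate the dominant behaviour as x → +∞; each term tends to a finite value or vanishes.
Limit = 10.

Final answer: 10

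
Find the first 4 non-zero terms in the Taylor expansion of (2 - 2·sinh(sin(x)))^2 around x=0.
8·x^5/15 + 4·x^2 - 8·x + 4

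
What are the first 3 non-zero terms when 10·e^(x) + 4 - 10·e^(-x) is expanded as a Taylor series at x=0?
10·x^3/3 + 20·x + 4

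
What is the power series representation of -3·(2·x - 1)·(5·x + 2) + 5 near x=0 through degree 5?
-30·x^2 + 3·x + 11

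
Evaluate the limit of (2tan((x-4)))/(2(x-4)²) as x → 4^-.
Both numerator and denominator → 0 as x → 4^-; this is a 0/0 indeterminate form.
Expand each to leading order near x = 4: numerator ~ 2·(x - 4), denominator ~ 2·(x - 4)^2.
The limit of the ratio is -∞.

Final answer: -∞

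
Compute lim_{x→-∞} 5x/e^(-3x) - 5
The quotient is an ∞/∞ indeterminate form as x → -∞.
Compare growth rates of the dominant terms (exponentials ≫ polynomials ≫ logarithms), or apply L'Hôpital's rule; the quotient → 0.
Adding the constant: 0 - 5 = -5. Limit = -5.

Final answer: -5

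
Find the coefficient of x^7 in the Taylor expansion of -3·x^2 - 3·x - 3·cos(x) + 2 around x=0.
Expand to order 7: -3·x^2 - 3·x - 3·cos(x) + 2 = x^6/240 - x^4/8 - 3·x^2/2 - 3·x - 1 + O(x^8).
The coefficient of x^7 is 0.

Final answer: 0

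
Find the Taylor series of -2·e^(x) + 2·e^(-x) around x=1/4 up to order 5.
(2 - 2·e^(1/2))·e^(-1/4) + (-2·e^(1/2) - 2)·e^(-1/4)·(x - 1/4) + (1 - e^(1/2))·e^(-1/4)·(x - 1/4)^2 + (-e^(1/2) - 1)·e^(-1/4)·(x - 1/4)^3/3 + (1 - e^(1/2))·e^(-1/4)·(x - 1/4)^4/12 + (-e^(1/2) - 1)·e^(-1/4)·(x - 1/4)^5/60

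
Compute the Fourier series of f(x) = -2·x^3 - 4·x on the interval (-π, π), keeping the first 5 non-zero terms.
(16 - 4·π^2)·sin(x) + (1 + 2·π^2)·sin(2·x) + (-4·π^2/3 - 16/9)·sin(3·x) + (13/8 + π^2)·sin(4·x) + (-4·π^2/5 - 176/125)·sin(5·x)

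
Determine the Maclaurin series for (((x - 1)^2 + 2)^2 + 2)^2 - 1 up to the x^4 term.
218·x^4 - 328·x^3 + 364·x^2 - 264·x + 120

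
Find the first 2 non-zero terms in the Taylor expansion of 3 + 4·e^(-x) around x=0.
7 - 4·x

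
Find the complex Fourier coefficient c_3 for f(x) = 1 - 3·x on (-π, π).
Compute the real Fourier coefficients first: a_3 = 0, b_3 = -2.
Then c_3 = (a_3 − i·b_3)/2 = i.

Final answer: i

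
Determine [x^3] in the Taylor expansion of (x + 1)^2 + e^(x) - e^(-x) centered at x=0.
Expand to order 3: (x + 1)^2 + e^(x) - e^(-x) = x^3/3 + x^2 + 4·x + 1 + O(x^4).
The coefficient of x^3 is 1/3.

Final answer: 1/3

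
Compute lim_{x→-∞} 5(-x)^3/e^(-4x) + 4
The quotient is an ∞/∞ indeterminate form as x → -∞.
Compare growth rates of the dominant terms (exponentials ≫ polynomials ≫ logarithms), or apply L'Hôpital's rule; the quotient → 0.
Adding the constant: 0 + 4 = 4. Limit = 4.

Final answer: 4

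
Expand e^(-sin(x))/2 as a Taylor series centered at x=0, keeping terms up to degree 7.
-x^7/180 - x^6/480 + x^5/30 - x^4/16 + x^2/4 - x/2 + 1/2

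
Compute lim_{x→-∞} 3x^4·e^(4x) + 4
The product is a 0·∞ indeterminate form at x → -∞.
Rewrite the product as 3x^4 / e^(-4x) (an ∞/∞ form) and apply L'Hôpital, or use the standard hierarchy e^(4|x|) ≫ |x^4| as x → -∞.
The indeterminate product → 0, so the limit = 4.

Final answer: 4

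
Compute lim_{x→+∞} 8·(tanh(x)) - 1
Evaluate the dominant behaviour as x → +∞; each term tends to a finite value or vanishes.
Limit = 7.

Final answer: 7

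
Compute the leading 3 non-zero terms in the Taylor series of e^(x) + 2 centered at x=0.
x^2/2 + x + 3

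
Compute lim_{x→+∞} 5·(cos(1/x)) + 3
Evaluate the dominant behaviour as x → +∞; each term tends to a finite value or vanishes.
Limit = 8.

Final answer: 8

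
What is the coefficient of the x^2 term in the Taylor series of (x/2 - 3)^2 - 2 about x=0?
Expand to order 2: (x/2 - 3)^2 - 2 = x^2/4 - 3·x + 7 + O(x^3).
The coefficient of x^2 is 1/4.

Final answer: 1/4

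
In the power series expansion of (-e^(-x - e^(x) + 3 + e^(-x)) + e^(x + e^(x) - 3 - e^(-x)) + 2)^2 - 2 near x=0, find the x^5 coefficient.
Expand to order 5: (-e^(-x - e^(x) + 3 + e^(-x)) + e^(x + e^(x) - 3 - e^(-x)) + 2)^2 - 2 = x^5·(-e^(3) + e^(-3) + 2)^2·(2·(9·e^(-3)/(2·(-e^(3) + e^(-3) + 2)) - 9·e^(3)/(2·(-e^(3) + e^(-3) + 2)))·(29·e^(3)/(6·(-e^(3) + e^(-3) + 2)) + 29·e^(-3)/(6·(-e^(3) + e^(-3) + 2))) + 2·(35·e^(-3)/(8·(-e^(3) + e^(-3) + 2)) - 35·e^(3)/(8·(-e^(3) + e^(-3) + 2)))·(3·e^(3)/(-e^(3) + e^(-3) + 2) + 3·e^(-3)/(-e^(3) + e^(-3) + 2)) + 85·e^(3)/(12·(-e^(3) + e^(-3) + 2)) + 85·e^(-3)/(12·(-e^(3) + e^(-3) + 2))) + x^4·(-e^(3) + e^(-3) + 2)^2·(35·e^(-3)/(4·(-e^(3) + e^(-3) + 2)) - 35·e^(3)/(4·(-e^(3) + e^(-3) + 2)) + (9·e^(-3)/(2·(-e^(3) + e^(-3) + 2)) - 9·e^(3)/(2·(-e^(3) + e^(-3) + 2)))^2 + 2·(3·e^(3)/(-e^(3) + e^(-3) + 2) + 3·e^(-3)/(-e^(3) + e^(-3) + 2))·(29·e^(3)/(6·(-e^(3) + e^(-3) + 2)) + 29·e^(-3)/(6·(-e^(3) + e^(-3) + 2)))) + x^3·(2·(9·e^(-3)/(2·(-e^(3) + e^(-3) + 2)) - 9·e^(3)/(2·(-e^(3) + e^(-3) + 2)))·(3·e^(3)/(-e^(3) + e^(-3) + 2) + 3·e^(-3)/(-e^(3) + e^(-3) + 2)) + 29·e^(3)/(3·(-e^(3) + e^(-3) + 2)) + 29·e^(-3)/(3·(-e^(3) + e^(-3) + 2)))·(-e^(3) + e^(-3) + 2)^2 + x^2·(9·e^(-3)/(-e^(3) + e^(-3) + 2) - 9·e^(3)/(-e^(3) + e^(-3) + 2) + (3·e^(3)/(-e^(3) + e^(-3) + 2) + 3·e^(-3)/(-e^(3) + e^(-3) + 2))^2)·(-e^(3) + e^(-3) + 2)^2 + x·(6·e^(3)/(-e^(3) + e^(-3) + 2) + 6·e^(-3)/(-e^(3) + e^(-3) + 2))·(-e^(3) + e^(-3) + 2)^2 - 2 + (-e^(3) + e^(-3) + 2)^2 + O(x^6).
The coefficient of x^5 is (-e^(3) + e^(-3) + 2)^2·(2·(9·e^(-3)/(2·(-e^(3) + e^(-3) + 2)) - 9·e^(3)/(2·(-e^(3) + e^(-3) + 2)))·(29·e^(3)/(6·(-e^(3) + e^(-3) + 2)) + 29·e^(-3)/(6·(-e^(3) + e^(-3) + 2))) + 2·(35·e^(-3)/(8·(-e^(3) + e^(-3) + 2)) - 35·e^(3)/(8·(-e^(3) + e^(-3) + 2)))·(3·e^(3)/(-e^(3) + e^(-3) + 2) + 3·e^(-3)/(-e^(3) + e^(-3) + 2)) + 85·e^(3)/(12·(-e^(3) + e^(-3) + 2)) + 85·e^(-3)/(12·(-e^(3) + e^(-3) + 2))).

Final answer: (-e^(3) + e^(-3) + 2)^2·(2·(9·e^(-3)/(2·(-e^(3) + e^(-3) + 2)) - 9·e^(3)/(2·(-e^(3) + e^(-3) + 2)))·(29·e^(3)/(6·(-e^(3) + e^(-3) + 2)) + 29·e^(-3)/(6·(-e^(3) + e^(-3) + 2))) + 2·(35·e^(-3)/(8·(-e^(3) + e^(-3) + 2)) - 35·e^(3)/(8·(-e^(3) + e^(-3) + 2)))·(3·e^(3)/(-e^(3) + e^(-3) + 2) + 3·e^(-3)/(-e^(3) + e^(-3) + 2)) + 85·e^(3)/(12·(-e^(3) + e^(-3) + 2)) + 85·e^(-3)/(12·(-e^(3) + e^(-3) + 2)))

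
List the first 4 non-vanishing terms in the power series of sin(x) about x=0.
-x^7/5040 + x^5/120 - x^3/6 + x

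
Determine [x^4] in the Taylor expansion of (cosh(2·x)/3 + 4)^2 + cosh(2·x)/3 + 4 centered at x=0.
Expand to order 4: (cosh(2·x)/3 + 4)^2 + cosh(2·x)/3 + 4 = 70·x^4/27 + 58·x^2/9 + 208/9 + O(x^5).
The coefficient of x^4 is 70/27.

Final answer: 70/27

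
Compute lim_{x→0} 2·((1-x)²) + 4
Direct substitution at x = 0 gives 6.

Final answer: 6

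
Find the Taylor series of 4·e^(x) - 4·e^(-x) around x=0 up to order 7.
x^7/630 + x^5/15 + 4·x^3/3 + 8·x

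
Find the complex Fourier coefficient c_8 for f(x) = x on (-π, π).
Compute the real Fourier coefficients first: a_8 = 0, b_8 = -1/4.
Then c_8 = (a_8 − i·b_8)/2 = i/8.

Final answer: i/8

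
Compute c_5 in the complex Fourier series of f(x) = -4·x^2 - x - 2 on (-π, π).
Compute the real Fourier coefficients first: a_5 = 16/25, b_5 = -2/5.
Then c_5 = (a_5 − i·b_5)/2 = 8/25 + i/5.

Final answer: 8/25 + i/5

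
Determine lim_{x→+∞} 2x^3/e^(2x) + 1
The quotient is an ∞/∞ indeterminate form as x → +∞.
The exponential denominator e^(2x) dominates the polynomial numerator (e^x ≫ x^3 as x → ∞), so the quotient → 0.
Adding the constant: 0 + 1 = 1. Limit = 1.

Final answer: 1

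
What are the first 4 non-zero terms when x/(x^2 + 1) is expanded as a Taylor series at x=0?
-x^7 + x^5 - x^3 + x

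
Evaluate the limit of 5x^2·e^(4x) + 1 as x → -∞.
The product is a 0·∞ indeterminate form at x → -∞.
Rewrite the product as 5x^2 / e^(-4x) (an ∞/∞ form) and apply L'Hôpital, or use the standard hierarchy e^(4|x|) ≫ |x^2| as x → -∞.
The indeterminate product → 0, so the limit = 1.

Final answer: 1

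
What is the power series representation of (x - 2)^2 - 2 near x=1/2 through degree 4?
1/4 - 3·(x - 1/2) + (x - 1/2)^2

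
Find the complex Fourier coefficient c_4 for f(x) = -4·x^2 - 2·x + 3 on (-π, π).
Compute the real Fourier coefficients first: a_4 = -1, b_4 = 1.
Then c_4 = (a_4 − i·b_4)/2 = -1/2 - i/2.

Final answer: -1/2 - i/2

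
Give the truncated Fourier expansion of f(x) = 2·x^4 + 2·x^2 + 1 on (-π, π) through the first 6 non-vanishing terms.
(88 - 16·π^2)·cos(x) + (-4 + 4·π^2)·cos(2·x) + (8/27 - 16·π^2/9)·cos(3·x) + (1/8 + π^2)·cos(4·x) + (-16·π^2/25 - 104/625)·cos(5·x) + 1 + 2·π^2/3 + 2·π^4/5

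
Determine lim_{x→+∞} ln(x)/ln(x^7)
This is an ∞/∞ indeterminate form as x → +∞.
Write ln(x^7) = 7·ln(x), reducing the quotient to 1/7.
Limit = 1/7.

Final answer: 1/7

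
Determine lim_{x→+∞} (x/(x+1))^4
As x → +∞: x/(x+1) = 1/(1 + 1/x) → 1, and the 4th power of a limit-1 base also → 1.
Limit = 1.

Final answer: 1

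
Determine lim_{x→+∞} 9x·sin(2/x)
As x → +∞: let u = 2/x → 0⁺; then 9·x·sin(2/x) = 9·2·sin(u)/u → 9·2·1 = 18.
Limit = 18.

Final answer: 18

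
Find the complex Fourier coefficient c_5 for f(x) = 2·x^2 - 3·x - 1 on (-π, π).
Compute the real Fourier coefficients first: a_5 = -8/25, b_5 = -6/5.
Then c_5 = (a_5 − i·b_5)/2 = -4/25 + 3·i/5.

Final answer: -4/25 + 3·i/5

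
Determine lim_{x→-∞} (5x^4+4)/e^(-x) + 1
The quotient is an ∞/∞ indeterminate form as x → -∞.
Compare growth rates of the dominant terms (exponentials ≫ polynomials ≫ logarithms), or apply L'Hôpital's rule; the quotient → 0.
Adding the constant: 0 + 1 = 1. Limit = 1.

Final answer: 1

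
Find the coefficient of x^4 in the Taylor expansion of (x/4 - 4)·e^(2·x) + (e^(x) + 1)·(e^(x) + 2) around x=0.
Expand to order 4: (x/4 - 4)·e^(2·x) + (e^(x) + 1)·(e^(x) + 2) = -37·x^4/24 - 3·x^3 - 4·x^2 - 11·x/4 + 2 + O(x^5).
The coefficient of x^4 is -37/24.

Final answer: -37/24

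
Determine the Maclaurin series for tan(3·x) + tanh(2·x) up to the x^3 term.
19·x^3/3 + 5·x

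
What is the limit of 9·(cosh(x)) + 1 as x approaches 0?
Direct substitution at x = 0 gives 10.

Final answer: 10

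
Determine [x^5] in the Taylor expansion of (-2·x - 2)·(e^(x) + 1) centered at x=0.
Expand to order 5: (-2·x - 2)·(e^(x) + 1) = -x^5/10 - 5·x^4/12 - 4·x^3/3 - 3·x^2 - 6·x - 4 + O(x^6).
The coefficient of x^5 is -1/10.

Final answer: -1/10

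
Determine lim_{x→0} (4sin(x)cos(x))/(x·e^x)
Both numerator and denominator → 0 as x → 0; this is a 0/0 indeterminate form.
Expand each to leading order near x = 0: numerator ~ 4·x, denominator ~ x.
The limit of the ratio is 4.

Final answer: 4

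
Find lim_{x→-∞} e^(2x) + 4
Evaluate the dominant behaviour as x → -∞; each term tends to a finite value or vanishes.
Limit = 4.

Final answer: 4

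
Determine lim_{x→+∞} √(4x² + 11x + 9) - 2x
As x → +∞: multiply by the conjugate to get (11x+9)/(√(4x²+11x+9)+2x); the denominator ~ 4x, so the limit is 11/4.
Limit = 11/4.

Final answer: 11/4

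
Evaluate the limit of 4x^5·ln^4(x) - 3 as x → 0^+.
The product is a 0·∞ indeterminate form at x → 0⁺.
Rewrite the product as 4·ln^4(x) / x^(-5) and apply L'Hôpital, or use the standard hierarchy x^(-5) ≫ |ln x|^4 as x → 0⁺.
The indeterminate product → 0, so the limit = -3.

Final answer: -3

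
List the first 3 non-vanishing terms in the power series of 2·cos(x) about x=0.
x^4/12 - x^2 + 2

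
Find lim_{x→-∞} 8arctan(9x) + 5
Evaluate the dominant behaviour as x → -∞; each term tends to a finite value or vanishes.
Limit = 5 - 4·π.

Final answer: 5 - 4·π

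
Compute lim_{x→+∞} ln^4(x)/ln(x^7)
This is an ∞/∞ indeterminate form as x → +∞.
Write ln(x^7) = 7·ln(x), reducing the quotient to ln^3(x)/7 → ∞.
Limit = ∞.

Final answer: ∞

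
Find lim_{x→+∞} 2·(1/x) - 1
Evaluate the dominant behaviour as x → +∞; each term tends to a finite value or vanishes.
Limit = -1.

Final answer: -1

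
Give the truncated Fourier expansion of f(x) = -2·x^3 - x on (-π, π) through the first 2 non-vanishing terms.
(22 - 4·π^2)·sin(x) + (-2 + 2·π^2)·sin(2·x)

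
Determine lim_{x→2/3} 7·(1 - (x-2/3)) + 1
Direct substitution at x = 2/3 gives 8.

Final answer: 8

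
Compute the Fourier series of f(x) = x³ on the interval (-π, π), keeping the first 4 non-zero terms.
(-12 + 2·π^2)·sin(x) + (3/2 - π^2)·sin(2·x) + (-4/9 + 2·π^2/3)·sin(3·x) + (3/16 - π^2/2)·sin(4·x)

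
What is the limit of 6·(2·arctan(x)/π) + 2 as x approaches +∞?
Evaluate the dominant behaviour as x → +∞; each term tends to a finite value or vanishes.
Limit = 8.

Final answer: 8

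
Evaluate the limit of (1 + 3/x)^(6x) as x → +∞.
As x → +∞: write (1 + 3/x)^(6x) = ((1 + 3/x)^x)^6 → (e^3)^6 = e^18.
Limit = e^(18).

Final answer: e^(18)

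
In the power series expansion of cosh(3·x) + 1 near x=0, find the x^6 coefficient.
Expand to order 6: cosh(3·x) + 1 = 81·x^6/80 + 27·x^4/8 + 9·x^2/2 + 2 + O(x^7).
The coefficient of x^6 is 81/80.

Final answer: 81/80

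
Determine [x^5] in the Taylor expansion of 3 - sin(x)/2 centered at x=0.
Expand to order 5: 3 - sin(x)/2 = -x^5/240 + x^3/12 - x/2 + 3 + O(x^6).
The coefficient of x^5 is -1/240.

Final answer: -1/240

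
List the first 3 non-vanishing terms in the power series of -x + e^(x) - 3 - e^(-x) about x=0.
x^3/3 + x - 3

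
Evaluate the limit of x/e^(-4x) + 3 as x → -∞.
The quotient is an ∞/∞ indeterminate form as x → -∞.
Compare growth rates of the dominant terms (exponentials ≫ polynomials ≫ logarithms), or apply L'Hôpital's rule; the quotient → 0.
Adding the constant: 0 + 3 = 3. Limit = 3.

Final answer: 3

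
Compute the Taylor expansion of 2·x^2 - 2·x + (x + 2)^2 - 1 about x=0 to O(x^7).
3·x^2 + 2·x + 3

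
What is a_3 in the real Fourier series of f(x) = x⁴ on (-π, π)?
a_3 = (1/π) ∫_{-π}^{π} f(x)·cos(3x) dx.
Evaluate the integral (use parity and integration by parts as needed): a_3 = 16/27 - 8·π^2/9.

Final answer: 16/27 - 8·π^2/9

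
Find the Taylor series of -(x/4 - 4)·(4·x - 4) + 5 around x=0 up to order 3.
-x^2 + 17·x - 11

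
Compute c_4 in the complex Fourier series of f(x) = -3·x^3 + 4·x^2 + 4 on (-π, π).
Compute the real Fourier coefficients first: a_4 = 1, b_4 = -9/16 + 3·π^2/2.
Then c_4 = (a_4 − i·b_4)/2 = 1/2 - 3·i·π^2/4 + 9·i/32.

Final answer: 1/2 - 3·i·π^2/4 + 9·i/32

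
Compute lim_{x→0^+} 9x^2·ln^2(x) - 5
The product is a 0·∞ indeterminate form at x → 0⁺.
Rewrite the product as 9·ln^2(x) / x^(-2) and apply L'Hôpital, or use the standard hierarchy x^(-2) ≫ |ln x|^2 as x → 0⁺.
The indeterminate product → 0, so the limit = -5.

Final answer: -5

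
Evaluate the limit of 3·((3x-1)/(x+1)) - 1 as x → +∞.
Evaluate the dominant behaviour as x → +∞; each term tends to a finite value or vanishes.
Limit = 8.

Final answer: 8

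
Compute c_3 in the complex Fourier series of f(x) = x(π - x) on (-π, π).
Compute the real Fourier coefficients first: a_3 = 4/9, b_3 = 2·π/3.
Then c_3 = (a_3 − i·b_3)/2 = 2/9 - i·π/3.

Final answer: 2/9 - i·π/3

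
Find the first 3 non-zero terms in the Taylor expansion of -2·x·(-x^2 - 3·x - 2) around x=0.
2·x^3 + 6·x^2 + 4·x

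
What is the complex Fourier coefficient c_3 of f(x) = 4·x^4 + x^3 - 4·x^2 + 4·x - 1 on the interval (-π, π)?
Compute the real Fourier coefficients first: a_3 = 112/27 - 32·π^2/9, b_3 = 20/9 + 2·π^2/3.
Then c_3 = (a_3 − i·b_3)/2 = -16·π^2/9 + 56/27 - i·π^2/3 - 10·i/9.

Final answer: -16·π^2/9 + 56/27 - i·π^2/3 - 10·i/9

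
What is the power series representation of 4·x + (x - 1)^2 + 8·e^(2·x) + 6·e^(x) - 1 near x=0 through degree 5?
131·x^5/60 + 67·x^4/12 + 35·x^3/3 + 20·x^2 + 24·x + 14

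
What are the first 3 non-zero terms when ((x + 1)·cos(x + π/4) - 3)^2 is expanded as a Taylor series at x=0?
-√(2)·x^3·(-3 + √(2)/2)/3 - 3·√(2)·x^2·(-3 + √(2)/2)/2 + (-3 + √(2)/2)^2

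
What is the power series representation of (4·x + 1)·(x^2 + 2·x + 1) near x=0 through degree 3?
4·x^3 + 9·x^2 + 6·x + 1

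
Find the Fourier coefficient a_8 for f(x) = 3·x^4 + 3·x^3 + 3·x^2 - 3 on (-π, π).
a_8 = (1/π) ∫_{-π}^{π} f(x)·cos(8x) dx.
Evaluate the integral (use parity and integration by parts as needed): a_8 = 39/256 + 3·π^2/8.

Final answer: 39/256 + 3·π^2/8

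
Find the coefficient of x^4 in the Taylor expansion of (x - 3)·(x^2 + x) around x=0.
Expand to order 4: (x - 3)·(x^2 + x) = x^3 - 2·x^2 - 3·x + O(x^5).
The coefficient of x^4 is 0.

Final answer: 0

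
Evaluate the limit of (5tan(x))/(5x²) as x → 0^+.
Both numerator and denominator → 0 as x → 0^+; this is a 0/0 indeterminate form.
Expand each to leading order near x = 0: numerator ~ 5·x, denominator ~ 5·x^2.
The limit of the ratio is ∞.

Final answer: ∞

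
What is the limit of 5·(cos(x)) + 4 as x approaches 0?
Direct substitution at x = 0 gives 9.

Final answer: 9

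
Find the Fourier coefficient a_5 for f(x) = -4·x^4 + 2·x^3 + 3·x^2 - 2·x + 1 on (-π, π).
a_5 = (1/π) ∫_{-π}^{π} f(x)·cos(5x) dx.
Evaluate the integral (use parity and integration by parts as needed): a_5 = -492/625 + 32·π^2/25.

Final answer: -492/625 + 32·π^2/25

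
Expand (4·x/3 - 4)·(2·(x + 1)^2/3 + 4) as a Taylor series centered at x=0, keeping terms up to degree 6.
8·x^3/9 - 8·x^2/9 + 8·x/9 - 56/3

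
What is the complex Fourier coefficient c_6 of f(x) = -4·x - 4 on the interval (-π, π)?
Compute the real Fourier coefficients first: a_6 = 0, b_6 = 4/3.
Then c_6 = (a_6 − i·b_6)/2 = -2·i/3.

Final answer: -2·i/3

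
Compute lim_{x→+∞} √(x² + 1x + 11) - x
This is an ∞ − ∞ indeterminate form.
Multiply and divide by the conjugate √(x²+1x + 11) + x; the x² terms cancel, leaving (1x + 11)/(√(x²+1x + 11)+x) → 1/2.
Limit = 1/2.

Final answer: 1/2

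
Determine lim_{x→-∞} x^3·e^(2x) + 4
The product is a 0·∞ indeterminate form at x → -∞.
Rewrite the product as x^3 / e^(-2x) (an ∞/∞ form) and apply L'Hôpital, or use the standard hierarchy e^(2|x|) ≫ |x^3| as x → -∞.
The indeterminate product → 0, so the limit = 4.

Final answer: 4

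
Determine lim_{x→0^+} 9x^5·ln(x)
This is a 0·∞ indeterminate form at x → 0⁺.
Rewrite the product as 9·ln(x) / x^(-5) and apply L'Hôpital, or use the standard hierarchy x^(-5) ≫ |ln x| as x → 0⁺.
The indeterminate product → 0, so the limit = 0.

Final answer: 0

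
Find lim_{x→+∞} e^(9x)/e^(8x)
This is an ∞/∞ indeterminate form as x → +∞.
Rewrite e^(9x)/e^(8x) = e^((9−8)x) = e^(x); the exponent coefficient is 1 > 0 so e^(x) → ∞.
Limit = ∞.

Final answer: ∞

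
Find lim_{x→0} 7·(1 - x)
Direct substitution at x = 0 gives 7.

Final answer: 7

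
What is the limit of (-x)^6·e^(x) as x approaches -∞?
This is a 0·∞ indeterminate form at x → -∞.
Rewrite the product as (-x)^6 / e^(-x) (an ∞/∞ form) and apply L'Hôpital, or use the standard hierarchy e^(|x|) ≫ |(-x)^6| as x → -∞.
The indeterminate product → 0, so the limit = 0.

Final answer: 0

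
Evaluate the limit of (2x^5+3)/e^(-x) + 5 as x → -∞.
The quotient is an ∞/∞ indeterminate form as x → -∞.
Compare growth rates of the dominant terms (exponentials ≫ polynomials ≫ logarithms), or apply L'Hôpital's rule; the quotient → 0.
Adding the constant: 0 + 5 = 5. Limit = 5.

Final answer: 5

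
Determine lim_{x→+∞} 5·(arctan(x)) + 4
Evaluate the dominant behaviour as x → +∞; each term tends to a finite value or vanishes.
Limit = 4 + 5·π/2.

Final answer: 4 + 5·π/2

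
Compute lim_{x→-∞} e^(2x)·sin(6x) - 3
Evaluate the dominant behaviour as x → -∞; each term tends to a finite value or vanishes.
Limit = -3.

Final answer: -3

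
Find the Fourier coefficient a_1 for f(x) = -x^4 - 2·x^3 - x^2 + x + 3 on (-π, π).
a_1 = (1/π) ∫_{-π}^{π} f(x)·cos(1x) dx.
Evaluate the integral (use parity and integration by parts as needed): a_1 = -44 + 8·π^2.

Final answer: -44 + 8·π^2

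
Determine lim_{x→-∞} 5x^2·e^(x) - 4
The product is a 0·∞ indeterminate form at x → -∞.
Rewrite the product as 5x^2 / e^(-x) (an ∞/∞ form) and apply L'Hôpital, or use the standard hierarchy e^(|x|) ≫ |x^2| as x → -∞.
The indeterminate product → 0, so the limit = -4.

Final answer: -4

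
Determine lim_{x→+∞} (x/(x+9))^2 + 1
As x → +∞: x/(x+9) = 1/(1 + 9/x) → 1, and the 2nd power of a limit-1 base also → 1; with the additive constant, 1 + 1 = 2.
Limit = 2.

Final answer: 2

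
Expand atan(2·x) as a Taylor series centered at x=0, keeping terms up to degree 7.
-128·x^7/7 + 32·x^5/5 - 8·x^3/3 + 2·x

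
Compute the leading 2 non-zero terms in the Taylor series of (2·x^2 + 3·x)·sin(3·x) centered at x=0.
6·x^3 + 9·x^2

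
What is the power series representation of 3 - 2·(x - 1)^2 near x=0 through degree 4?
-2·x^2 + 4·x + 1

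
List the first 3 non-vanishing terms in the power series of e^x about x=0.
x^2/2 + x + 1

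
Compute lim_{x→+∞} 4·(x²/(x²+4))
Evaluate the dominant behaviour as x → +∞; each term tends to a finite value or vanishes.
Limit = 4.

Final answer: 4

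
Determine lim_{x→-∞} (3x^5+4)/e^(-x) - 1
The quotient is an ∞/∞ indeterminate form as x → -∞.
Compare growth rates of the dominant terms (exponentials ≫ polynomials ≫ logarithms), or apply L'Hôpital's rule; the quotient → 0.
Adding the constant: 0 - 1 = -1. Limit = -1.

Final answer: -1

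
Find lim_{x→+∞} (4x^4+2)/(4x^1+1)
This is an ∞/∞ indeterminate form as x → +∞.
Divide numerator and denominator by x^4 and let the lower-order terms vanish; the numerator's degree 4 exceeds the denominator's degree 1, so the quotient diverges.
Limit = ∞.

Final answer: ∞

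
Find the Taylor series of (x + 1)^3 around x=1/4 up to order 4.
125/64 + 75·(x - 1/4)/16 + 15·(x - 1/4)^2/4 + (x - 1/4)^3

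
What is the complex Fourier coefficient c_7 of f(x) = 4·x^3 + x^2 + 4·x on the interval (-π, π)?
Compute the real Fourier coefficients first: a_7 = -4/49, b_7 = 344/343 + 8·π^2/7.
Then c_7 = (a_7 − i·b_7)/2 = -2/49 - 4·i·π^2/7 - 172·i/343.

Final answer: -2/49 - 4·i·π^2/7 - 172·i/343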